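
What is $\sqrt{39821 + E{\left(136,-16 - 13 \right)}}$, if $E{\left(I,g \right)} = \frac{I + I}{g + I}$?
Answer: $\frac{\sqrt{455939733}}{107} \approx 199.56$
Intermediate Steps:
$E{\left(I,g \right)} = \frac{2 I}{I + g}$
$\sqrt{39821 + E{\left(136,-16 - 13 \right)}} = \sqrt{39821 + 2 \cdot 136 \frac{1}{136 - 29}} = \sqrt{39821 + 2 \cdot 136 \cdot \frac{1}{107}} = \sqrt{39821 + \frac{272}{107}} = \sqrt{\frac{4261119}{107}} = \frac{\sqrt{455939733}}{107}$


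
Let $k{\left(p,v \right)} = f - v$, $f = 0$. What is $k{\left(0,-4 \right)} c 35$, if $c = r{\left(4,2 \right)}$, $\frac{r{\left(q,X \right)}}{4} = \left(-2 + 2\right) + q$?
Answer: $2240$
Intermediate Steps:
$r{\left(q,X \right)} = 4 q$ ($r{\left(q,X \right)} = 4 \left(\left(-2 + 2\right) + q\right) = 4 \left(0 + q\right) = 4 q$)
$c = 16$ ($c = 4 \cdot 4 = 16$)
$k{\left(p,v \right)} = - v$ ($k{\left(p,v \right)} = 0 - v = - v$)
$k{\left(0,-4 \right)} c 35 = \left(-1\right) \left(-4\right) 16 \cdot 35 = 4 \cdot 16 \cdot 35 = 64 \cdot 35 = 2240$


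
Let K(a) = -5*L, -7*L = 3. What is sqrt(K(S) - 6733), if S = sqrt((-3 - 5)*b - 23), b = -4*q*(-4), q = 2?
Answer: 2*I*sqrt(82453)/7 ≈ 82.042*I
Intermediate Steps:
L = -3/7 (L = -1/7*3 = -3/7 ≈ -0.42857)
b = 32 (b = -4*2*(-4) = -8*(-4) = 32)
S = 3*I*sqrt(31) (S = sqrt((-3 - 5)*32 - 23) = sqrt(-8*32 - 23) = sqrt(-256 - 23) = sqrt(-279) = 3*I*sqrt(31) ≈ 16.703*I)
K(a) = 15/7 (K(a) = -5*(-3/7) = 15/7)
sqrt(K(S) - 6733) = sqrt(15/7 - 6733) = sqrt(-47116/7) = 2*I*sqrt(82453)/7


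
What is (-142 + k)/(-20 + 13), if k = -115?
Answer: 257/7 ≈ 36.714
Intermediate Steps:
(-142 + k)/(-20 + 13) = (-142 - 115)/(-20 + 13) = -257/(-7) = -⅐*(-257) = 257/7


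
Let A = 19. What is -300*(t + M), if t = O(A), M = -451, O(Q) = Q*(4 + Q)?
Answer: 4200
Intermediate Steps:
t = 437 (t = 19*(4 + 19) = 19*23 = 437)
-300*(t + M) = -300*(437 - 451) = -300*(-14) = 4200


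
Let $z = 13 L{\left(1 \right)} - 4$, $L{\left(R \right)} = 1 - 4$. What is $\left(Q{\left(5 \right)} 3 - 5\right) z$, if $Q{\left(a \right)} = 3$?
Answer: $-172$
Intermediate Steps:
$L{\left(R \right)} = -3$ ($L{\left(R \right)} = 1 - 4 = -3$)
$z = -43$ ($z = 13 \left(-3\right) - 4 = -39 - 4 = -43$)
$\left(Q{\left(5 \right)} 3 - 5\right) z = \left(3 \cdot 3 - 5\right) \left(-43\right) = \left(9 - 5\right) \left(-43\right) = 4 \left(-43\right) = -172$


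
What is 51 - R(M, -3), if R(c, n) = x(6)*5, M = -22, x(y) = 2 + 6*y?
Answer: -139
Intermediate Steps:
R(c, n) = 190 (R(c, n) = (2 + 6*6)*5 = (2 + 36)*5 = 38*5 = 190)
51 - R(M, -3) = 51 - 1*190 = 51 - 190 = -139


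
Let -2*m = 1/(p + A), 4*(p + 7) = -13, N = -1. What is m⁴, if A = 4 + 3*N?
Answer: 16/1874161 ≈ 8.5372e-6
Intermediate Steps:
p = -41/4 (p = -7 + (¼)*(-13) = -7 - 13/4 = -41/4 ≈ -10.250)
A = 1 (A = 4 + 3*(-1) = 4 - 3 = 1)
m = 2/37 (m = -1/(2*(-41/4 + 1)) = -1/(2*(-37/4)) = -½*(-4/37) = 2/37 ≈ 0.054054)
m⁴ = (2/37)⁴ = 16/1874161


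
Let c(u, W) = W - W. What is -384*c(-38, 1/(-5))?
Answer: 0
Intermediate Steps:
c(u, W) = 0
-384*c(-38, 1/(-5)) = -384*0 = 0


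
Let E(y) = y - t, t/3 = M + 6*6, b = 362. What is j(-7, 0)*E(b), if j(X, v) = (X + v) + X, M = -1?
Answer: -3598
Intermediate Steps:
t = 105 (t = 3*(-1 + 6*6) = 3*(-1 + 36) = 3*35 = 105)
j(X, v) = v + 2*X
E(y) = -105 + y (E(y) = y - 1*105 = y - 105 = -105 + y)
j(-7, 0)*E(b) = (0 + 2*(-7))*(-105 + 362) = (0 - 14)*257 = -14*257 = -3598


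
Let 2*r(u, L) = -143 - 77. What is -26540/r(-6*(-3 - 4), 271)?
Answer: 2654/11 ≈ 241.27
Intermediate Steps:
r(u, L) = -110 (r(u, L) = (-143 - 77)/2 = (1/2)*(-220) = -110)
-26540/r(-6*(-3 - 4), 271) = -26540/(-110) = -26540*(-1/110) = 2654/11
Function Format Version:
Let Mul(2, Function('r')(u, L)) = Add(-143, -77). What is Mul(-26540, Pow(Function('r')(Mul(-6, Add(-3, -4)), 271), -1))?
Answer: Rational(2654, 11) ≈ 241.27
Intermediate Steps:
Function('r')(u, L) = -110 (Function('r')(u, L) = Mul(Rational(1, 2), Add(-143, -77)) = Mul(Rational(1, 2), -220) = -110)
Mul(-26540, Pow(Function('r')(Mul(-6, Add(-3, -4)), 271), -1)) = Mul(-26540, Pow(-110, -1)) = Mul(-26540, Rational(-1, 110)) = Rational(2654, 11)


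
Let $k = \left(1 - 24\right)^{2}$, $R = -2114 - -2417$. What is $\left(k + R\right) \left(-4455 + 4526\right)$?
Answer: $59072$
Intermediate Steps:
$R = 303$ ($R = -2114 + 2417 = 303$)
$k = 529$ ($k = \left(-23\right)^{2} = 529$)
$\left(k + R\right) \left(-4455 + 4526\right) = \left(529 + 303\right) \left(-4455 + 4526\right) = 832 \cdot 71 = 59072$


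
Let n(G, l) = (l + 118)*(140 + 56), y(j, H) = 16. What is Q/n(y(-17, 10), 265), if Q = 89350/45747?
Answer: 44675/1717067898 ≈ 2.6018e-5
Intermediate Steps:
Q = 89350/45747 (Q = 89350*(1/45747) = 89350/45747 ≈ 1.9531)
n(G, l) = 23128 + 196*l (n(G, l) = (118 + l)*196 = 23128 + 196*l)
Q/n(y(-17, 10), 265) = 89350/(45747*(23128 + 196*265)) = 89350/(45747*(23128 + 51940)) = (89350/45747)/75068 = (89350/45747)*(1/75068) = 44675/1717067898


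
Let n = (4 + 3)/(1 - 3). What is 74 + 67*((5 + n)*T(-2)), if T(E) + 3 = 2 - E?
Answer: 349/2 ≈ 174.50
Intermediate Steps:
T(E) = -1 - E (T(E) = -3 + (2 - E) = -1 - E)
n = -7/2 (n = 7/(-2) = 7*(-1/2) = -7/2 ≈ -3.5000)
74 + 67*((5 + n)*T(-2)) = 74 + 67*((5 - 7/2)*(-1 - 1*(-2))) = 74 + 67*(3*(-1 + 2)/2) = 74 + 67*((3/2)*1) = 74 + 67*(3/2) = 74 + 201/2 = 349/2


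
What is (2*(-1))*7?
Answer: -14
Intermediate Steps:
(2*(-1))*7 = -2*7 = -14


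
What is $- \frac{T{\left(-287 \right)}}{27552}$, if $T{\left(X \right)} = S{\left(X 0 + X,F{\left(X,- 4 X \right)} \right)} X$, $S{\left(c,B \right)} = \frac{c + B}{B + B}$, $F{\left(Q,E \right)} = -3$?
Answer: $\frac{145}{288} \approx 0.50347$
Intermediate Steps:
$S{\left(c,B \right)} = \frac{B + c}{2 B}$
$T{\left(X \right)} = X \left(\frac{1}{2} - \frac{X}{6}\right)$ ($T{\left(X \right)} = \frac{-3 + \left(X 0 + X\right)}{2 \left(-3\right)} X = \frac{1}{2} \left(- \frac{1}{3}\right) \left(-3 + \left(0 + X\right)\right) X = \frac{1}{2} \left(- \frac{1}{3}\right) \left(-3 + X\right) X = \left(\frac{1}{2} - \frac{X}{6}\right) X = X \left(\frac{1}{2} - \frac{X}{6}\right)$)
$- \frac{T{\left(-287 \right)}}{27552} = - \frac{\frac{1}{6} \left(-287\right) \left(3 - -287\right)}{27552} = - \frac{\frac{1}{6} \left(-287\right) \left(3 + 287\right)}{27552} = - \frac{\frac{1}{6} \left(-287\right) 290}{27552} = - \frac{-41615}{3 \cdot 27552} = \left(-1\right) \left(- \frac{145}{288}\right) = \frac{145}{288}$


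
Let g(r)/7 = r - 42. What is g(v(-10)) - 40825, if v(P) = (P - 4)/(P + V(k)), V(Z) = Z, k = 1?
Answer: -369973/9 ≈ -41108.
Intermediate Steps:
v(P) = (-4 + P)/(1 + P) (v(P) = (P - 4)/(P + 1) = (-4 + P)/(1 + P))
g(r) = -294 + 7*r (g(r) = 7*(r - 42) = 7*(-42 + r) = -294 + 7*r)
g(v(-10)) - 40825 = (-294 + 7*((-4 - 10)/(1 - 10))) - 40825 = (-294 + 7*(-14/(-9))) - 40825 = (-294 + 7*(-1/9*(-14))) - 40825 = (-294 + 7*(14/9)) - 40825 = (-294 + 98/9) - 40825 = -2548/9 - 40825 = -369973/9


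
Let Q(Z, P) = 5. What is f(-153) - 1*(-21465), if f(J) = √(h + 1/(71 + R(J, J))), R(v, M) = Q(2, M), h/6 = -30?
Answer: 21465 + I*√259901/38 ≈ 21465.0 + 13.416*I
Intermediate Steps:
h = -180 (h = 6*(-30) = -180)
R(v, M) = 5
f(J) = I*√259901/38 (f(J) = √(-180 + 1/(71 + 5)) = √(-180 + 1/76) = √(-13679/76) = I*√259901/38)
f(-153) - 1*(-21465) = I*√259901/38 - 1*(-21465) = I*√259901/38 + 21465 = 21465 + I*√259901/38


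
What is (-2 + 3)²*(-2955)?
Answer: -2955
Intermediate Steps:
(-2 + 3)²*(-2955) = 1²*(-2955) = 1*(-2955) = -2955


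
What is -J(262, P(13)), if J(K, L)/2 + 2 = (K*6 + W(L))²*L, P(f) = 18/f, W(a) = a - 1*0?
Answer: -15061171388/2197 ≈ -6.8553e+6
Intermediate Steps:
W(a) = a (W(a) = a + 0 = a)
J(K, L) = -4 + 2*L*(L + 6*K)² (J(K, L) = -4 + 2*((K*6 + L)²*L) = -4 + 2*((6*K + L)²*L) = -4 + 2*((L + 6*K)²*L) = -4 + 2*(L*(L + 6*K)²) = -4 + 2*L*(L + 6*K)²)
-J(262, P(13)) = -(-4 + 2*(18/13)*(18/13 + 6*262)²) = -(-4 + 2*(18*(1/13))*(18*(1/13) + 1572)²) = -(-4 + 2*(18/13)*(18/13 + 1572)²) = -(-4 + 2*(18/13)*(20454/13)²) = -(-4 + 2*(18/13)*(418366116/169)) = -(-4 + 15061180176/2197) = -1*15061171388/2197 = -15061171388/2197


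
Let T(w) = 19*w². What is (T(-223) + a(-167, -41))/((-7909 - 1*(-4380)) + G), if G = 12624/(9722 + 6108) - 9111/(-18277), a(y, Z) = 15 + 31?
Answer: -136691119742135/510326325706 ≈ -267.85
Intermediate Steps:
a(y, Z) = 46
G = 187477989/144662455 (G = 12624/15830 - 9111*(-1/18277) = 12624*(1/15830) + 9111/18277 = 6312/7915 + 9111/18277 = 187477989/144662455 ≈ 1.2960)
(T(-223) + a(-167, -41))/((-7909 - 1*(-4380)) + G) = (19*(-223)² + 46)/((-7909 - 1*(-4380)) + 187477989/144662455) = (19*49729 + 46)/((-7909 + 4380) + 187477989/144662455) = (944851 + 46)/(-3529 + 187477989/144662455) = 944897/(-510326325706/144662455) = 944897*(-144662455/510326325706) = -136691119742135/510326325706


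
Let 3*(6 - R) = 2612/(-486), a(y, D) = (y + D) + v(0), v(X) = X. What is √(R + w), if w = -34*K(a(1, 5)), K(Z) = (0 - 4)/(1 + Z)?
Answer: 2*√243082/189 ≈ 5.2173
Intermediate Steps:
a(y, D) = D + y (a(y, D) = (y + D) + 0 = (D + y) + 0 = D + y)
K(Z) = -4/(1 + Z)
R = 5680/729 (R = 6 - 2612/(3*(-486)) = 6 - 2612*(-1)/(3*486) = 6 - ⅓*(-1306/243) = 6 + 1306/729 = 5680/729 ≈ 7.7915)
w = 136/7 (w = -(-136)/(1 + (5 + 1)) = -(-136)/(1 + 6) = -(-136)/7 = -34*(-4/7) = 136/7 ≈ 19.429)
√(R + w) = √(5680/729 + 136/7) = √(138904/5103) = 2*√243082/189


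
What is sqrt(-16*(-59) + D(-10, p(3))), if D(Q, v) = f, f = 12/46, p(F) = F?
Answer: sqrt(499514)/23 ≈ 30.729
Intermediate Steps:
f = 6/23 (f = 12*(1/46) = 6/23 ≈ 0.26087)
D(Q, v) = 6/23
sqrt(-16*(-59) + D(-10, p(3))) = sqrt(-16*(-59) + 6/23) = sqrt(944 + 6/23) = sqrt(21718/23) = sqrt(499514)/23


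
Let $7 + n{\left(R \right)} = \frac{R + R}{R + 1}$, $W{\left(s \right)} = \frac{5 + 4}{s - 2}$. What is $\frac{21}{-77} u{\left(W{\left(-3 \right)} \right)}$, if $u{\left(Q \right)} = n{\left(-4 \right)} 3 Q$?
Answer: $- \frac{351}{55} \approx -6.3818$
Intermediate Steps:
$W{\left(s \right)} = \frac{9}{-2 + s}$
$n{\left(R \right)} = -7 + \frac{2 R}{1 + R}$ ($n{\left(R \right)} = -7 + \frac{R + R}{R + 1} = -7 + \frac{2 R}{1 + R}$)
$u{\left(Q \right)} = - 13 Q$ ($u{\left(Q \right)} = \frac{-7 - -20}{1 - 4} \cdot 3 Q = \frac{-7 + 20}{-3} \cdot 3 Q = \left(- \frac{1}{3}\right) 13 \cdot 3 Q = \left(- \frac{13}{3}\right) 3 Q = - 13 Q$)
$\frac{21}{-77} u{\left(W{\left(-3 \right)} \right)} = \frac{21}{-77} \left(- 13 \frac{9}{-2 - 3}\right) = 21 \left(- \frac{1}{77}\right) \left(- 13 \frac{9}{-5}\right) = - \frac{3 \left(- 13 \cdot 9 \left(- \frac{1}{5}\right)\right)}{11} = - \frac{3 \left(\left(-13\right) \left(- \frac{9}{5}\right)\right)}{11} = \left(- \frac{3}{11}\right) \frac{117}{5} = - \frac{351}{55}$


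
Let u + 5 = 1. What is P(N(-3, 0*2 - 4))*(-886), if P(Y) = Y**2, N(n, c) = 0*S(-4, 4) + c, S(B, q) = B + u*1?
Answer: -14176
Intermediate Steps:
u = -4 (u = -5 + 1 = -4)
S(B, q) = -4 + B (S(B, q) = B - 4*1 = B - 4 = -4 + B)
N(n, c) = c (N(n, c) = 0*(-4 - 4) + c = 0*(-8) + c = 0 + c = c)
P(N(-3, 0*2 - 4))*(-886) = (0*2 - 4)**2*(-886) = (0 - 4)**2*(-886) = (-4)**2*(-886) = 16*(-886) = -14176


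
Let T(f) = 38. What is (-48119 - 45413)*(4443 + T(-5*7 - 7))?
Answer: -419116892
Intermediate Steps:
(-48119 - 45413)*(4443 + T(-5*7 - 7)) = (-48119 - 45413)*(4443 + 38) = -93532*4481 = -419116892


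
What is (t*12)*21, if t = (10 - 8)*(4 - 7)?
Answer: -1512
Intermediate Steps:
t = -6 (t = 2*(-3) = -6)
(t*12)*21 = -6*12*21 = -72*21 = -1512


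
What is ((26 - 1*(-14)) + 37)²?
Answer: 5929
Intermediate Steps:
((26 - 1*(-14)) + 37)² = ((26 + 14) + 37)² = (40 + 37)² = 77² = 5929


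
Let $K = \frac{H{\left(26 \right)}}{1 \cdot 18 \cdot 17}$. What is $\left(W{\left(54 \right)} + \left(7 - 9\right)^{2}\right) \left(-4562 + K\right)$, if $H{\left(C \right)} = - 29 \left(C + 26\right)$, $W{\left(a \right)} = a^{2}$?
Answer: $- \frac{2040320800}{153} \approx -1.3335 \cdot 10^{7}$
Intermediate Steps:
$H{\left(C \right)} = -754 - 29 C$ ($H{\left(C \right)} = - 29 \left(26 + C\right) = -754 - 29 C$)
$K = - \frac{754}{153}$ ($K = \frac{-754 - 754}{1 \cdot 18 \cdot 17} = \frac{-754 - 754}{18 \cdot 17} = - \frac{1508}{306} = \left(-1508\right) \frac{1}{306} = - \frac{754}{153} \approx -4.9281$)
$\left(W{\left(54 \right)} + \left(7 - 9\right)^{2}\right) \left(-4562 + K\right) = \left(54^{2} + \left(7 - 9\right)^{2}\right) \left(-4562 - \frac{754}{153}\right) = \left(2916 + \left(-2\right)^{2}\right) \left(- \frac{698740}{153}\right) = \left(2916 + 4\right) \left(- \frac{698740}{153}\right) = 2920 \left(- \frac{698740}{153}\right) = - \frac{2040320800}{153}$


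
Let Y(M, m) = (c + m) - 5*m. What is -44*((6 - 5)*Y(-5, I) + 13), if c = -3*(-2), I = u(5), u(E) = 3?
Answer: -308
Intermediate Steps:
I = 3
c = 6
Y(M, m) = 6 - 4*m (Y(M, m) = (6 + m) - 5*m = 6 - 4*m)
-44*((6 - 5)*Y(-5, I) + 13) = -44*((6 - 5)*(6 - 4*3) + 13) = -44*(1*(6 - 12) + 13) = -44*(1*(-6) + 13) = -44*(-6 + 13) = -44*7 = -308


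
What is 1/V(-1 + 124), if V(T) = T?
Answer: 1/123 ≈ 0.0081301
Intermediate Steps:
1/V(-1 + 124) = 1/(-1 + 124) = 1/123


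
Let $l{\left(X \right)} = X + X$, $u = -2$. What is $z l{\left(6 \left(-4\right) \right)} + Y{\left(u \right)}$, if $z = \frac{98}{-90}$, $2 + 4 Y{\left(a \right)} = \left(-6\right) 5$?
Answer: $\frac{664}{15} \approx 44.267$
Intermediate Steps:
$l{\left(X \right)} = 2 X$
$Y{\left(a \right)} = -8$ ($Y{\left(a \right)} = - \frac{1}{2} + \frac{\left(-6\right) 5}{4} = - \frac{1}{2} + \frac{1}{4} \left(-30\right) = - \frac{1}{2} - \frac{15}{2} = -8$)
$z = - \frac{49}{45}$ ($z = 98 \left(- \frac{1}{90}\right) = - \frac{49}{45} \approx -1.0889$)
$z l{\left(6 \left(-4\right) \right)} + Y{\left(u \right)} = - \frac{49 \cdot 2 \cdot 6 \left(-4\right)}{45} - 8 = - \frac{49 \cdot 2 \left(-24\right)}{45} - 8 = \left(- \frac{49}{45}\right) \left(-48\right) - 8 = \frac{784}{15} - 8 = \frac{664}{15}$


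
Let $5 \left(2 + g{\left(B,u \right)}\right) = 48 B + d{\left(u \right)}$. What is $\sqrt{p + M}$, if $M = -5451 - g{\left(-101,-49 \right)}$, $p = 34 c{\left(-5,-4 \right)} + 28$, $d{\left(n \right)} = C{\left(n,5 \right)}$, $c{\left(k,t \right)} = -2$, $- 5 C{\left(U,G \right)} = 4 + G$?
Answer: $\frac{4 i \sqrt{7061}}{5} \approx 67.224 i$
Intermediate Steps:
$C{\left(U,G \right)} = - \frac{4}{5} - \frac{G}{5}$ ($C{\left(U,G \right)} = - \frac{4 + G}{5} = - \frac{4}{5} - \frac{G}{5}$)
$d{\left(n \right)} = - \frac{9}{5}$ ($d{\left(n \right)} = - \frac{4}{5} - 1 = - \frac{9}{5}$)
$g{\left(B,u \right)} = - \frac{59}{25} + \frac{48 B}{5}$ ($g{\left(B,u \right)} = -2 + \frac{48 B - \frac{9}{5}}{5} = -2 + \frac{- \frac{9}{5} + 48 B}{5} = -2 + \left(- \frac{9}{25} + \frac{48 B}{5}\right) = - \frac{59}{25} + \frac{48 B}{5}$)
$p = -40$ ($p = 34 \left(-2\right) + 28 = -68 + 28 = -40$)
$M = - \frac{111976}{25}$ ($M = -5451 - \left(- \frac{59}{25} + \frac{48}{5} \left(-101\right)\right) = -5451 - \left(- \frac{59}{25} - \frac{4848}{5}\right) = -5451 - - \frac{24299}{25} = -5451 + \frac{24299}{25} = - \frac{111976}{25} \approx -4479.0$)
$\sqrt{p + M} = \sqrt{-40 - \frac{111976}{25}} = \sqrt{- \frac{112976}{25}} = \frac{4 i \sqrt{7061}}{5}$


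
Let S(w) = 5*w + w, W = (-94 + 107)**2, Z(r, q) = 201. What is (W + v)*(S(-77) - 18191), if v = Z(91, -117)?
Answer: -6901610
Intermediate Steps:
W = 169 (W = 13**2 = 169)
v = 201
S(w) = 6*w
(W + v)*(S(-77) - 18191) = (169 + 201)*(6*(-77) - 18191) = 370*(-462 - 18191) = 370*(-18653) = -6901610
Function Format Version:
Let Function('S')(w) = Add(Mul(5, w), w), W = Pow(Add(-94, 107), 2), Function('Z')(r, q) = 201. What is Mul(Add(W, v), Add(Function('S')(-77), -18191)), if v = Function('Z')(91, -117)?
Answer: -6901610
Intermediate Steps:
W = 169 (W = Pow(13, 2) = 169)
v = 201
Function('S')(w) = Mul(6, w)
Mul(Add(W, v), Add(Function('S')(-77), -18191)) = Mul(Add(169, 201), Add(Mul(6, -77), -18191)) = Mul(370, Add(-462, -18191)) = Mul(370, -18653) = -6901610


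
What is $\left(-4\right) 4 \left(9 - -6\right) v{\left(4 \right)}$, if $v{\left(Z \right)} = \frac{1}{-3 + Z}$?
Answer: $-240$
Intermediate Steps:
$\left(-4\right) 4 \left(9 - -6\right) v{\left(4 \right)} = \frac{\left(-4\right) 4 \left(9 - -6\right)}{-3 + 4} = \frac{\left(-16\right) \left(9 + 6\right)}{1} = \left(-16\right) 15 \cdot 1 = \left(-240\right) 1 = -240$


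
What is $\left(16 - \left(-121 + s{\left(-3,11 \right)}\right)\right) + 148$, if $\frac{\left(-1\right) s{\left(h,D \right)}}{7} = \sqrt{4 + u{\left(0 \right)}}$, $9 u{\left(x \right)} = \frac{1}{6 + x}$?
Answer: $285 + \frac{7 \sqrt{1302}}{18} \approx 299.03$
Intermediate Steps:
$u{\left(x \right)} = \frac{1}{9 \left(6 + x\right)}$
$s{\left(h,D \right)} = - \frac{7 \sqrt{1302}}{18}$ ($s{\left(h,D \right)} = - 7 \sqrt{4 + \frac{1}{9 \left(6 + 0\right)}} = - 7 \sqrt{4 + \frac{1}{9 \cdot 6}} = - 7 \sqrt{4 + \frac{1}{9} \cdot \frac{1}{6}} = - 7 \sqrt{4 + \frac{1}{54}} = - 7 \sqrt{\frac{217}{54}} = - 7 \frac{\sqrt{1302}}{18} = - \frac{7 \sqrt{1302}}{18}$)
$\left(16 - \left(-121 + s{\left(-3,11 \right)}\right)\right) + 148 = \left(16 + \left(121 - - \frac{7 \sqrt{1302}}{18}\right)\right) + 148 = \left(16 + \left(121 + \frac{7 \sqrt{1302}}{18}\right)\right) + 148 = \left(137 + \frac{7 \sqrt{1302}}{18}\right) + 148 = 285 + \frac{7 \sqrt{1302}}{18}$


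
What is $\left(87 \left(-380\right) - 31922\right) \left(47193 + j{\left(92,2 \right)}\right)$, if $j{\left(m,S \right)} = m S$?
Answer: $-3078652214$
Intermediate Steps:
$j{\left(m,S \right)} = S m$
$\left(87 \left(-380\right) - 31922\right) \left(47193 + j{\left(92,2 \right)}\right) = \left(87 \left(-380\right) - 31922\right) \left(47193 + 2 \cdot 92\right) = \left(-33060 - 31922\right) \left(47193 + 184\right) = \left(-64982\right) 47377 = -3078652214$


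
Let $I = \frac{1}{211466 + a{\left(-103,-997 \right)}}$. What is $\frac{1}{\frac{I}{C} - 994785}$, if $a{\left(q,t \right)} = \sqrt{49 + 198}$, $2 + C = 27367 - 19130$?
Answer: $- \frac{3016737581122975452954615}{3001005294637417403626465072426} + \frac{8235 \sqrt{247}}{3001005294637417403626465072426} \approx -1.0052 \cdot 10^{-6}$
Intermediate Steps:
$C = 8235$ ($C = -2 + \left(27367 - 19130\right) = -2 + 8237 = 8235$)
$a{\left(q,t \right)} = \sqrt{247}$
$I = \frac{1}{211466 + \sqrt{247}} \approx 4.7285 \cdot 10^{-6}$
$\frac{1}{\frac{I}{C} - 994785} = \frac{1}{\frac{\frac{211466}{44717868909} - \frac{\sqrt{247}}{44717868909}}{8235} - 994785} = \frac{1}{\left(\frac{211466}{44717868909} - \frac{\sqrt{247}}{44717868909}\right) \frac{1}{8235} - 994785} = \frac{1}{\left(\frac{211466}{368251650465615} - \frac{\sqrt{247}}{368251650465615}\right) - 994785} = \frac{1}{- \frac{366331218108436606309}{368251650465615} - \frac{\sqrt{247}}{368251650465615}}$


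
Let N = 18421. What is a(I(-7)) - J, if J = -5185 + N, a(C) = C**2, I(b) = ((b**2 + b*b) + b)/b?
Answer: -13067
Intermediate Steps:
I(b) = (b + 2*b**2)/b (I(b) = ((b**2 + b**2) + b)/b = (2*b**2 + b)/b = (b + 2*b**2)/b)
J = 13236 (J = -5185 + 18421 = 13236)
a(I(-7)) - J = (1 + 2*(-7))**2 - 1*13236 = (1 - 14)**2 - 13236 = (-13)**2 - 13236 = 169 - 13236 = -13067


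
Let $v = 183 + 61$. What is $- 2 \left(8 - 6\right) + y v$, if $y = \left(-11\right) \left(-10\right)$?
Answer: $26836$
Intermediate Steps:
$v = 244$
$y = 110$
$- 2 \left(8 - 6\right) + y v = - 2 \left(8 - 6\right) + 110 \cdot 244 = \left(-2\right) 2 + 26840 = -4 + 26840 = 26836$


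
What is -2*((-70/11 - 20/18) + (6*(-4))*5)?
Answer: 25240/99 ≈ 254.95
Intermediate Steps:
-2*((-70/11 - 20/18) + (6*(-4))*5) = -2*((-70*1/11 - 20*1/18) - 24*5) = -2*((-70/11 - 10/9) - 120) = -2*(-740/99 - 120) = -2*(-12620/99) = 25240/99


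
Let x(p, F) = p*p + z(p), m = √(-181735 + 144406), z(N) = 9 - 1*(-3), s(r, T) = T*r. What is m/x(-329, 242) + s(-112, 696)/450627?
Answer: -25984/150209 + I*√37329/108253 ≈ -0.17299 + 0.0017848*I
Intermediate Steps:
z(N) = 12 (z(N) = 9 + 3 = 12)
m = I*√37329 (m = √(-37329) = I*√37329 ≈ 193.21*I)
x(p, F) = 12 + p² (x(p, F) = p*p + 12 = p² + 12 = 12 + p²)
m/x(-329, 242) + s(-112, 696)/450627 = (I*√37329)/(12 + (-329)²) + (696*(-112))/450627 = (I*√37329)/(12 + 108241) - 77952*1/450627 = (I*√37329)/108253 - 25984/150209 = (I*√37329)*(1/108253) - 25984/150209 = I*√37329/108253 - 25984/150209 = -25984/150209 + I*√37329/108253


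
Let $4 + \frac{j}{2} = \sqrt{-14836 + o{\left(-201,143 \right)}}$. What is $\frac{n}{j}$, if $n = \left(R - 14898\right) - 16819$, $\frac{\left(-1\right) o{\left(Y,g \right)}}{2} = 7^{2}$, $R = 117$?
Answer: $\frac{1264}{299} + \frac{316 i \sqrt{14934}}{299} \approx 4.2274 + 129.15 i$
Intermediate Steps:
$o{\left(Y,g \right)} = -98$ ($o{\left(Y,g \right)} = - 2 \cdot 7^{2} = \left(-2\right) 49 = -98$)
$j = -8 + 2 i \sqrt{14934}$ ($j = -8 + 2 \sqrt{-14836 - 98} = -8 + 2 \sqrt{-14934} = -8 + 2 i \sqrt{14934} \approx -8.0 + 244.41 i$)
$n = -31600$ ($n = \left(117 - 14898\right) - 16819 = -14781 - 16819 = -31600$)
$\frac{n}{j} = - \frac{31600}{-8 + 2 i \sqrt{14934}}$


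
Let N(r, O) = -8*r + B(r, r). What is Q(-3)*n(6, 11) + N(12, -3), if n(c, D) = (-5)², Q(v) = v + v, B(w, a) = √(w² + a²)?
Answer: -246 + 12*√2 ≈ -229.03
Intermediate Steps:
B(w, a) = √(a² + w²)
Q(v) = 2*v
n(c, D) = 25
N(r, O) = -8*r + √2*√(r²) (N(r, O) = -8*r + √(r² + r²) = -8*r + √(2*r²) = -8*r + √2*√(r²))
Q(-3)*n(6, 11) + N(12, -3) = (2*(-3))*25 + (-8*12 + √2*√(12²)) = -6*25 + (-96 + √2*√144) = -150 + (-96 + √2*12) = -150 + (-96 + 12*√2) = -246 + 12*√2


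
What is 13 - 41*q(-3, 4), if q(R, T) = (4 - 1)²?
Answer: -356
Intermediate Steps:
q(R, T) = 9 (q(R, T) = 3² = 9)
13 - 41*q(-3, 4) = 13 - 41*9 = 13 - 369 = -356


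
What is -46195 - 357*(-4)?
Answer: -44767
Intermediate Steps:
-46195 - 357*(-4) = -46195 - 1*(-1428) = -46195 + 1428 = -44767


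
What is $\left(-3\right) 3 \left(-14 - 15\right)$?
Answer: $261$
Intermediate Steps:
$\left(-3\right) 3 \left(-14 - 15\right) = \left(-9\right) \left(-29\right) = 261$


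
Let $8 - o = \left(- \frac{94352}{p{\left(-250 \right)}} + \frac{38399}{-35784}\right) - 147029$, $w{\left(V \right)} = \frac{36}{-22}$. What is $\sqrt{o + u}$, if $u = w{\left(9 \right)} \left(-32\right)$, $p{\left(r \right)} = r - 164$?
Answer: $\frac{\sqrt{334370017013772894}}{1508892} \approx 383.23$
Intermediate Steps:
$p{\left(r \right)} = -164 + r$
$w{\left(V \right)} = - \frac{18}{11}$ ($w{\left(V \right)} = 36 \left(- \frac{1}{22}\right) = - \frac{18}{11}$)
$u = \frac{576}{11}$ ($u = \left(- \frac{18}{11}\right) \left(-32\right) = \frac{576}{11} \approx 52.364$)
$o = \frac{40276489195}{274344}$ ($o = 8 - \left(\left(- \frac{94352}{-164 - 250} + \frac{38399}{-35784}\right) - 147029\right) = 8 - \left(\left(- \frac{94352}{-414} + 38399 \left(- \frac{1}{35784}\right)\right) - 147029\right) = 8 - \left(\left(\left(-94352\right) \left(- \frac{1}{414}\right) - \frac{38399}{35784}\right) - 147029\right) = 8 - \left(\left(\frac{47176}{207} - \frac{38399}{35784}\right) - 147029\right) = 8 - \left(\frac{62229533}{274344} - 147029\right) = 8 - - \frac{40274294443}{274344} = 8 + \frac{40274294443}{274344} = \frac{40276489195}{274344} \approx 1.4681 \cdot 10^{5}$)
$\sqrt{o + u} = \sqrt{\frac{40276489195}{274344} + \frac{576}{11}} = \sqrt{\frac{443199403289}{3017784}} = \frac{\sqrt{334370017013772894}}{1508892}$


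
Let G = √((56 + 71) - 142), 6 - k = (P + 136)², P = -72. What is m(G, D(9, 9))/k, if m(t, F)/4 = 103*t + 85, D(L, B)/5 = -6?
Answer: -34/409 - 206*I*√15/2045 ≈ -0.08313 - 0.39014*I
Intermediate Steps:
k = -4090 (k = 6 - (-72 + 136)² = 6 - 1*64² = 6 - 1*4096 = 6 - 4096 = -4090)
D(L, B) = -30 (D(L, B) = 5*(-6) = -30)
G = I*√15 (G = √(127 - 142) = √(-15) = I*√15 ≈ 3.873*I)
m(t, F) = 340 + 412*t (m(t, F) = 4*(103*t + 85) = 4*(85 + 103*t) = 340 + 412*t)
m(G, D(9, 9))/k = (340 + 412*(I*√15))/(-4090) = (340 + 412*I*√15)*(-1/4090) = -34/409 - 206*I*√15/2045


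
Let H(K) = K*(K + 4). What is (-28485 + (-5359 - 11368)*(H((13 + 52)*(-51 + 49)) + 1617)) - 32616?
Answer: -301096920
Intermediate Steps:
H(K) = K*(4 + K)
(-28485 + (-5359 - 11368)*(H((13 + 52)*(-51 + 49)) + 1617)) - 32616 = (-28485 + (-5359 - 11368)*(((13 + 52)*(-51 + 49))*(4 + (13 + 52)*(-51 + 49)) + 1617)) - 32616 = (-28485 - 16727*((65*(-2))*(4 + 65*(-2)) + 1617)) - 32616 = (-28485 - 16727*(-130*(4 - 130) + 1617)) - 32616 = (-28485 - 16727*(-130*(-126) + 1617)) - 32616 = (-28485 - 16727*(16380 + 1617)) - 32616 = (-28485 - 16727*17997) - 32616 = (-28485 - 301035819) - 32616 = -301064304 - 32616 = -301096920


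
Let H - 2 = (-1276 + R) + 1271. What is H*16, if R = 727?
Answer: 11584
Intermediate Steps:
H = 724 (H = 2 + ((-1276 + 727) + 1271) = 2 + (-549 + 1271) = 2 + 722 = 724)
H*16 = 724*16 = 11584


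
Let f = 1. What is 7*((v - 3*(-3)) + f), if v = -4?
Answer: 42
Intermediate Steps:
7*((v - 3*(-3)) + f) = 7*((-4 - 3*(-3)) + 1) = 7*((-4 + 9) + 1) = 7*(5 + 1) = 7*6 = 42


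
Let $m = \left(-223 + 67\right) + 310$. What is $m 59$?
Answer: $9086$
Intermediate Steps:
$m = 154$ ($m = -156 + 310 = 154$)
$m 59 = 154 \cdot 59 = 9086$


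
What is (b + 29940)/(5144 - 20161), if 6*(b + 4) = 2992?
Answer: -91304/45051 ≈ -2.0267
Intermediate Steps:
b = 1484/3 (b = -4 + (1/6)*2992 = -4 + 1496/3 = 1484/3 ≈ 494.67)
(b + 29940)/(5144 - 20161) = (1484/3 + 29940)/(5144 - 20161) = (91304/3)/(-15017) = (91304/3)*(-1/15017) = -91304/45051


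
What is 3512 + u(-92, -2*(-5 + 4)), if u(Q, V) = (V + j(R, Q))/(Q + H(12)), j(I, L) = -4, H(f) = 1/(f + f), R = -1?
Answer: 7751032/2207 ≈ 3512.0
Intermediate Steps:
H(f) = 1/(2*f)
u(Q, V) = (-4 + V)/(1/24 + Q) (u(Q, V) = (V - 4)/(Q + (½)/12) = (-4 + V)/(Q + (½)*(1/12)) = (-4 + V)/(Q + 1/24) = (-4 + V)/(1/24 + Q))
3512 + u(-92, -2*(-5 + 4)) = 3512 + 24*(-4 - 2*(-5 + 4))/(1 + 24*(-92)) = 3512 + 24*(-4 - 2*(-1))/(1 - 2208) = 3512 + 24*(-4 + 2)/(-2207) = 3512 + 24*(-1/2207)*(-2) = 3512 + 48/2207 = 7751032/2207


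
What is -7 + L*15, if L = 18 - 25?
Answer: -112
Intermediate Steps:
L = -7
-7 + L*15 = -7 - 7*15 = -7 - 105 = -112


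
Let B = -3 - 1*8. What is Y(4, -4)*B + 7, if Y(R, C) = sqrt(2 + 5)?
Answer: 7 - 11*sqrt(7) ≈ -22.103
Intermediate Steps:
Y(R, C) = sqrt(7)
B = -11 (B = -3 - 8 = -11)
Y(4, -4)*B + 7 = sqrt(7)*(-11) + 7 = -11*sqrt(7) + 7 = 7 - 11*sqrt(7)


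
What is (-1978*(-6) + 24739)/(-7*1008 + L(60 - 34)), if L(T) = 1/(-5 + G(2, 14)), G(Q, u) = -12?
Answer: -622319/119953 ≈ -5.1880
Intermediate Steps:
L(T) = -1/17 (L(T) = 1/(-5 - 12) = 1/(-17) = -1/17)
(-1978*(-6) + 24739)/(-7*1008 + L(60 - 34)) = (-1978*(-6) + 24739)/(-7*1008 - 1/17) = (11868 + 24739)/(-7056 - 1/17) = 36607/(-119953/17) = 36607*(-17/119953) = -622319/119953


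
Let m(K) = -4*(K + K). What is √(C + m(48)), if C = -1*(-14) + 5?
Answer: I*√365 ≈ 19.105*I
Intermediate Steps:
m(K) = -8*K
C = 19 (C = 14 + 5 = 19)
√(C + m(48)) = √(19 - 8*48) = √(19 - 384) = √(-365) = I*√365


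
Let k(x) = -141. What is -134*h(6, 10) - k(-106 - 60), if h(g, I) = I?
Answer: -1199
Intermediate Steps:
-134*h(6, 10) - k(-106 - 60) = -134*10 - 1*(-141) = -1340 + 141 = -1199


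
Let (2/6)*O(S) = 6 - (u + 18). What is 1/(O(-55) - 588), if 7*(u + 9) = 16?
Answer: -7/4227 ≈ -0.0016560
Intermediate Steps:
u = -47/7 (u = -9 + (⅐)*16 = -9 + 16/7 = -47/7 ≈ -6.7143)
O(S) = -111/7 (O(S) = 3*(6 - (-47/7 + 18)) = 3*(6 - 1*79/7) = 3*(6 - 79/7) = 3*(-37/7) = -111/7)
1/(O(-55) - 588) = 1/(-111/7 - 588) = 1/(-4227/7) = -7/4227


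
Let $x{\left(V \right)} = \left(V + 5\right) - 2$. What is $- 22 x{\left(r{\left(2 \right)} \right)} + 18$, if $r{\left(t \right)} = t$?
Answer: $-92$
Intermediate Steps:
$x{\left(V \right)} = 3 + V$ ($x{\left(V \right)} = \left(5 + V\right) - 2 = 3 + V$)
$- 22 x{\left(r{\left(2 \right)} \right)} + 18 = - 22 \left(3 + 2\right) + 18 = \left(-22\right) 5 + 18 = -110 + 18 = -92$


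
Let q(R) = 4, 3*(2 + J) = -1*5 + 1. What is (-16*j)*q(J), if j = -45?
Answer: 2880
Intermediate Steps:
J = -10/3 (J = -2 + (-1*5 + 1)/3 = -2 + (-5 + 1)/3 = -2 + (1/3)*(-4) = -2 - 4/3 = -10/3 ≈ -3.3333)
(-16*j)*q(J) = -16*(-45)*4 = 720*4 = 2880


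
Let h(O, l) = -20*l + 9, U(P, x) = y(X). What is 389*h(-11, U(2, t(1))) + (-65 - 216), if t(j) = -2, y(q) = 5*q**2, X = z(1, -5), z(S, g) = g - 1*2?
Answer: -1902880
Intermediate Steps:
z(S, g) = -2 + g (z(S, g) = g - 2 = -2 + g)
X = -7 (X = -2 - 5 = -7)
U(P, x) = 245 (U(P, x) = 5*(-7)**2 = 5*49 = 245)
h(O, l) = 9 - 20*l
389*h(-11, U(2, t(1))) + (-65 - 216) = 389*(9 - 20*245) + (-65 - 216) = 389*(9 - 4900) - 281 = 389*(-4891) - 281 = -1902599 - 281 = -1902880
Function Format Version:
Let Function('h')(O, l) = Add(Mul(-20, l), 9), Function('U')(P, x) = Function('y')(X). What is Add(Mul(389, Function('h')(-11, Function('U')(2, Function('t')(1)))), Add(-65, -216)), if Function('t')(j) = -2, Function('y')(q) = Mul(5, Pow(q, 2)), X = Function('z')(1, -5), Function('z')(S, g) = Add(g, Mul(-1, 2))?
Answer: -1902880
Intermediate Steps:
Function('z')(S, g) = Add(-2, g) (Function('z')(S, g) = Add(g, -2) = Add(-2, g))
X = -7 (X = Add(-2, -5) = -7)
Function('U')(P, x) = 245 (Function('U')(P, x) = Mul(5, Pow(-7, 2)) = Mul(5, 49) = 245)
Function('h')(O, l) = Add(9, Mul(-20, l))
Add(Mul(389, Function('h')(-11, Function('U')(2, Function('t')(1)))), Add(-65, -216)) = Add(Mul(389, Add(9, Mul(-20, 245))), Add(-65, -216)) = Add(Mul(389, Add(9, -4900)), -281) = Add(Mul(389, -4891), -281) = Add(-1902599, -281) = -1902880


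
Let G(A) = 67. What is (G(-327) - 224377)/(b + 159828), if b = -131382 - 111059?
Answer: 224310/82613 ≈ 2.7152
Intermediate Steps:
b = -242441
(G(-327) - 224377)/(b + 159828) = (67 - 224377)/(-242441 + 159828) = -224310/(-82613) = -224310*(-1/82613) = 224310/82613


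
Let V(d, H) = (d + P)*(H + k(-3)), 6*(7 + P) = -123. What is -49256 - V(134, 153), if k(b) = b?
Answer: -65231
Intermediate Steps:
P = -55/2 (P = -7 + (⅙)*(-123) = -7 - 41/2 = -55/2 ≈ -27.500)
V(d, H) = (-3 + H)*(-55/2 + d) (V(d, H) = (d - 55/2)*(H - 3) = (-55/2 + d)*(-3 + H) = (-3 + H)*(-55/2 + d))
-49256 - V(134, 153) = -49256 - (165/2 - 3*134 - 55/2*153 + 153*134) = -49256 - (165/2 - 402 - 8415/2 + 20502) = -49256 - 1*15975 = -49256 - 15975 = -65231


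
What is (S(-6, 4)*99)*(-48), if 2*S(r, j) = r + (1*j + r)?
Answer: 19008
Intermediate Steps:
S(r, j) = r + j/2 (S(r, j) = (r + (1*j + r))/2 = (r + (j + r))/2 = (j + 2*r)/2 = r + j/2)
(S(-6, 4)*99)*(-48) = ((-6 + (½)*4)*99)*(-48) = ((-6 + 2)*99)*(-48) = -4*99*(-48) = -396*(-48) = 19008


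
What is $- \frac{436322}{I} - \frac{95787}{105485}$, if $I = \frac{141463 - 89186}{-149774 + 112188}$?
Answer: $\frac{1729906660568621}{5514439345} \approx 3.1371 \cdot 10^{5}$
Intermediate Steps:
$I = - \frac{52277}{37586}$ ($I = \frac{52277}{-37586} = 52277 \left(- \frac{1}{37586}\right) = - \frac{52277}{37586} \approx -1.3909$)
$- \frac{436322}{I} - \frac{95787}{105485} = - \frac{436322}{- \frac{52277}{37586}} - \frac{95787}{105485} = \left(-436322\right) \left(- \frac{37586}{52277}\right) - \frac{95787}{105485} = \frac{16399598692}{52277} - \frac{95787}{105485} = \frac{1729906660568621}{5514439345}$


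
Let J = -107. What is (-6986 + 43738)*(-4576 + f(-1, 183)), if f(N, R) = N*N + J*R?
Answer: -887781312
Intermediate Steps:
f(N, R) = N² - 107*R (f(N, R) = N*N - 107*R = N² - 107*R)
(-6986 + 43738)*(-4576 + f(-1, 183)) = (-6986 + 43738)*(-4576 + ((-1)² - 107*183)) = 36752*(-4576 + (1 - 19581)) = 36752*(-4576 - 19580) = 36752*(-24156) = -887781312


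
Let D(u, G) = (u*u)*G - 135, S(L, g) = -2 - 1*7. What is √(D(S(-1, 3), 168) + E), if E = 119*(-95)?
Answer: 2*√542 ≈ 46.562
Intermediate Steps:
S(L, g) = -9 (S(L, g) = -2 - 7 = -9)
D(u, G) = -135 + G*u² (D(u, G) = u²*G - 135 = G*u² - 135 = -135 + G*u²)
E = -11305
√(D(S(-1, 3), 168) + E) = √((-135 + 168*(-9)²) - 11305) = √((-135 + 168*81) - 11305) = √((-135 + 13608) - 11305) = √(13473 - 11305) = √2168 = 2*√542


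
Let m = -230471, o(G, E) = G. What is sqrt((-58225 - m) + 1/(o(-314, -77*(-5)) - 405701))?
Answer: 3*sqrt(3154937738958815)/406015 ≈ 415.03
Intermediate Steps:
sqrt((-58225 - m) + 1/(o(-314, -77*(-5)) - 405701)) = sqrt((-58225 - 1*(-230471)) + 1/(-314 - 405701)) = sqrt((-58225 + 230471) + 1/(-406015)) = sqrt(172246 - 1/406015) = sqrt(69934459689/406015) = 3*sqrt(3154937738958815)/406015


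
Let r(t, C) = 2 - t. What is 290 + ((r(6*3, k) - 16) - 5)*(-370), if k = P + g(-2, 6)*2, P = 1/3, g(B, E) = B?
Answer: 13980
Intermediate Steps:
P = 1/3 ≈ 0.33333
k = -11/3 (k = 1/3 - 2*2 = 1/3 - 4 = -11/3 ≈ -3.6667)
290 + ((r(6*3, k) - 16) - 5)*(-370) = 290 + (((2 - 6*3) - 16) - 5)*(-370) = 290 + (((2 - 1*18) - 16) - 5)*(-370) = 290 + (((2 - 18) - 16) - 5)*(-370) = 290 + ((-16 - 16) - 5)*(-370) = 290 + (-32 - 5)*(-370) = 290 - 37*(-370) = 290 + 13690 = 13980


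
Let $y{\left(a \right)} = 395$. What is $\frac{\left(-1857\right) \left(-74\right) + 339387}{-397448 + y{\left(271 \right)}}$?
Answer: $- \frac{158935}{132351} \approx -1.2009$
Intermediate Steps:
$\frac{\left(-1857\right) \left(-74\right) + 339387}{-397448 + y{\left(271 \right)}} = \frac{\left(-1857\right) \left(-74\right) + 339387}{-397448 + 395} = \frac{137418 + 339387}{-397053} = 476805 \left(- \frac{1}{397053}\right) = - \frac{158935}{132351}$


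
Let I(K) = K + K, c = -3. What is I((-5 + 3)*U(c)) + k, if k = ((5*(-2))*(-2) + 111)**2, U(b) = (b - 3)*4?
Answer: 17257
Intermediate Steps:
U(b) = -12 + 4*b (U(b) = (-3 + b)*4 = -12 + 4*b)
k = 17161 (k = (-10*(-2) + 111)**2 = (20 + 111)**2 = 131**2 = 17161)
I(K) = 2*K
I((-5 + 3)*U(c)) + k = 2*((-5 + 3)*(-12 + 4*(-3))) + 17161 = 2*(-2*(-12 - 12)) + 17161 = 2*(-2*(-24)) + 17161 = 2*48 + 17161 = 96 + 17161 = 17257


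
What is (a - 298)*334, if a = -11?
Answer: -103206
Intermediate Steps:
(a - 298)*334 = (-11 - 298)*334 = -309*334 = -103206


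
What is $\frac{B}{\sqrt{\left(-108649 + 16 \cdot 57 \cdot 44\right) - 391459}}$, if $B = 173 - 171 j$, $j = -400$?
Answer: $- \frac{68573 i \sqrt{114995}}{229990} \approx - 101.11 i$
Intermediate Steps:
$B = 68573$ ($B = 173 - -68400 = 173 + 68400 = 68573$)
$\frac{B}{\sqrt{\left(-108649 + 16 \cdot 57 \cdot 44\right) - 391459}} = \frac{68573}{\sqrt{\left(-108649 + 16 \cdot 57 \cdot 44\right) - 391459}} = \frac{68573}{\sqrt{\left(-108649 + 912 \cdot 44\right) - 391459}} = \frac{68573}{\sqrt{\left(-108649 + 40128\right) - 391459}} = \frac{68573}{\sqrt{-68521 - 391459}} = \frac{68573}{\sqrt{-459980}} = \frac{68573}{2 i \sqrt{114995}} = 68573 \left(- \frac{i \sqrt{114995}}{229990}\right) = - \frac{68573 i \sqrt{114995}}{229990}$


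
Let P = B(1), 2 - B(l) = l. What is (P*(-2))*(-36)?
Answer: 72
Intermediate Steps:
B(l) = 2 - l
P = 1 (P = 2 - 1*1 = 2 - 1 = 1)
(P*(-2))*(-36) = (1*(-2))*(-36) = -2*(-36) = 72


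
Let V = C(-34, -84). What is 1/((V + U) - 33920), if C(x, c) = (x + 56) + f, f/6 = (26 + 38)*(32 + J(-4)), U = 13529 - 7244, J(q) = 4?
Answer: -1/13789 ≈ -7.2522e-5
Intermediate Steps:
U = 6285
f = 13824 (f = 6*((26 + 38)*(32 + 4)) = 6*(64*36) = 6*2304 = 13824)
C(x, c) = 13880 + x (C(x, c) = (x + 56) + 13824 = (56 + x) + 13824 = 13880 + x)
V = 13846 (V = 13880 - 34 = 13846)
1/((V + U) - 33920) = 1/((13846 + 6285) - 33920) = 1/(20131 - 33920) = 1/(-13789) = -1/13789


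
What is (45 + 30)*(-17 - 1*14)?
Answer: -2325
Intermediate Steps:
(45 + 30)*(-17 - 1*14) = 75*(-17 - 14) = 75*(-31) = -2325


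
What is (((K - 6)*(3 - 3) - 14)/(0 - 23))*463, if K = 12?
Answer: 6482/23 ≈ 281.83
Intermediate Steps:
(((K - 6)*(3 - 3) - 14)/(0 - 23))*463 = (((12 - 6)*(3 - 3) - 14)/(0 - 23))*463 = ((6*0 - 14)/(-23))*463 = ((0 - 14)*(-1/23))*463 = -14*(-1/23)*463 = (14/23)*463 = 6482/23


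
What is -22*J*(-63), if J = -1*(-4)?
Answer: 5544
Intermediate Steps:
J = 4
-22*J*(-63) = -22*4*(-63) = -88*(-63) = 5544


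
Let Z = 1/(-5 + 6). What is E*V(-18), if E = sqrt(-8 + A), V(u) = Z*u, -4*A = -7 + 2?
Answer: -27*I*sqrt(3) ≈ -46.765*I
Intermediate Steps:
Z = 1 (Z = 1/1 = 1)
A = 5/4 (A = -(-7 + 2)/4 = -1/4*(-5) = 5/4 ≈ 1.2500)
V(u) = u (V(u) = 1*u = u)
E = 3*I*sqrt(3)/2 (E = sqrt(-8 + 5/4) = sqrt(-27/4) = 3*I*sqrt(3)/2 ≈ 2.5981*I)
E*V(-18) = (3*I*sqrt(3)/2)*(-18) = -27*I*sqrt(3)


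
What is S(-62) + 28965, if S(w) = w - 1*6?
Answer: 28897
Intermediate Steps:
S(w) = -6 + w (S(w) = w - 6 = -6 + w)
S(-62) + 28965 = (-6 - 62) + 28965 = -68 + 28965 = 28897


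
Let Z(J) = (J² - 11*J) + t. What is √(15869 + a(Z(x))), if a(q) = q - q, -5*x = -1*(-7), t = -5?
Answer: √15869 ≈ 125.97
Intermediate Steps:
x = -7/5 (x = -(-1)*(-7)/5 = -⅕*7 = -7/5 ≈ -1.4000)
Z(J) = -5 + J² - 11*J (Z(J) = (J² - 11*J) - 5 = -5 + J² - 11*J)
a(q) = 0
√(15869 + a(Z(x))) = √(15869 + 0) = √15869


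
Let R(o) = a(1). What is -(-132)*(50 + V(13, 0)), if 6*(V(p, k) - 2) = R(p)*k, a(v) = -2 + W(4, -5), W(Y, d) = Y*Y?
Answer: 6864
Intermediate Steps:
W(Y, d) = Y²
a(v) = 14 (a(v) = -2 + 4² = -2 + 16 = 14)
R(o) = 14
V(p, k) = 2 + 7*k/3 (V(p, k) = 2 + (14*k)/6 = 2 + 7*k/3)
-(-132)*(50 + V(13, 0)) = -(-132)*(50 + (2 + (7/3)*0)) = -(-132)*(50 + (2 + 0)) = -(-132)*(50 + 2) = -(-132)*52 = -1*(-6864) = 6864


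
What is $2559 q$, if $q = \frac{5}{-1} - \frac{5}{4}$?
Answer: $- \frac{63975}{4} \approx -15994.0$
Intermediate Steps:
$q = - \frac{25}{4}$ ($q = 5 \left(-1\right) - \frac{5}{4} = -5 - \frac{5}{4} = - \frac{25}{4} \approx -6.25$)
$2559 q = 2559 \left(- \frac{25}{4}\right) = - \frac{63975}{4}$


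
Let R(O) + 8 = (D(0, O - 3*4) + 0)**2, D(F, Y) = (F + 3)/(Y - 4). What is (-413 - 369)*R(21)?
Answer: 149362/25 ≈ 5974.5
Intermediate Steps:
D(F, Y) = (3 + F)/(-4 + Y)
R(O) = -8 + 9/(-16 + O)**2 (R(O) = -8 + ((3 + 0)/(-4 + (O - 3*4)) + 0)**2 = -8 + (3/(-4 + (O - 12)) + 0)**2 = -8 + (3/(-4 + (-12 + O)) + 0)**2 = -8 + (3/(-16 + O) + 0)**2 = -8 + (3/(-16 + O))**2 = -8 + 9/(-16 + O)**2)
(-413 - 369)*R(21) = (-413 - 369)*(-8 + 9/(-16 + 21)**2) = -782*(-8 + 9/5**2) = -782*(-8 + 9*(1/25)) = -782*(-8 + 9/25) = -782*(-191/25) = 149362/25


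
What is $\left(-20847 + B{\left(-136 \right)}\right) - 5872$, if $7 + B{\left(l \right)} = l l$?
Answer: $-8230$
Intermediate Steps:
$B{\left(l \right)} = -7 + l^{2}$ ($B{\left(l \right)} = -7 + l l = -7 + l^{2}$)
$\left(-20847 + B{\left(-136 \right)}\right) - 5872 = \left(-20847 - \left(7 - \left(-136\right)^{2}\right)\right) - 5872 = \left(-20847 + \left(-7 + 18496\right)\right) - 5872 = \left(-20847 + 18489\right) - 5872 = -2358 - 5872 = -8230$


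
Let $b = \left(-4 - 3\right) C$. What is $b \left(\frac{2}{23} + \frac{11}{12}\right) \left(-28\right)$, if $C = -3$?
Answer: $- \frac{13573}{23} \approx -590.13$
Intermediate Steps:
$b = 21$ ($b = \left(-4 - 3\right) \left(-3\right) = \left(-7\right) \left(-3\right) = 21$)
$b \left(\frac{2}{23} + \frac{11}{12}\right) \left(-28\right) = 21 \left(\frac{2}{23} + \frac{11}{12}\right) \left(-28\right) = 21 \cdot \frac{277}{276} \left(-28\right) = \frac{1939}{92} \left(-28\right) = - \frac{13573}{23}$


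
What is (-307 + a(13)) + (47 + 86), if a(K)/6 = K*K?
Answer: 840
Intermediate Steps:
a(K) = 6*K² (a(K) = 6*(K*K) = 6*K²)
(-307 + a(13)) + (47 + 86) = (-307 + 6*13²) + (47 + 86) = (-307 + 6*169) + 133 = (-307 + 1014) + 133 = 707 + 133 = 840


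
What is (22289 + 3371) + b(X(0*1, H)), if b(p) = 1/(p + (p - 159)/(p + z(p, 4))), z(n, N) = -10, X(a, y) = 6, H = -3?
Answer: 4541824/177 ≈ 25660.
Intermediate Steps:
b(p) = 1/(p + (-159 + p)/(-10 + p)) (b(p) = 1/(p + (p - 159)/(p - 10)) = 1/(p + (-159 + p)/(-10 + p)))
(22289 + 3371) + b(X(0*1, H)) = (22289 + 3371) + (-10 + 6)/(-159 + 6**2 - 9*6) = 25660 - 4/(-159 + 36 - 54) = 25660 - 4/(-177) = 25660 - 1/177*(-4) = 25660 + 4/177 = 4541824/177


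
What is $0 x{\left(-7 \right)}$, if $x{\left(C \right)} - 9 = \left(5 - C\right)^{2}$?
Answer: $0$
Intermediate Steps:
$x{\left(C \right)} = 9 + \left(5 - C\right)^{2}$
$0 x{\left(-7 \right)} = 0 \left(9 + \left(-5 - 7\right)^{2}\right) = 0 \left(9 + \left(-12\right)^{2}\right) = 0 \left(9 + 144\right) = 0 \cdot 153 = 0$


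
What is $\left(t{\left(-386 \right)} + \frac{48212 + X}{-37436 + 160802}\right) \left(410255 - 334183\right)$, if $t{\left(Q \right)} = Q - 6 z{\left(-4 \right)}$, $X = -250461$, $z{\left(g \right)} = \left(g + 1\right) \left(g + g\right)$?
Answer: $- \frac{2494637806244}{61683} \approx -4.0443 \cdot 10^{7}$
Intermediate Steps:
$z{\left(g \right)} = 2 g \left(1 + g\right)$ ($z{\left(g \right)} = \left(1 + g\right) 2 g = 2 g \left(1 + g\right)$)
$t{\left(Q \right)} = -144 + Q$ ($t{\left(Q \right)} = Q - 6 \cdot 2 \left(-4\right) \left(1 - 4\right) = Q - 6 \cdot 2 \left(-4\right) \left(-3\right) = Q - 144 = -144 + Q$)
$\left(t{\left(-386 \right)} + \frac{48212 + X}{-37436 + 160802}\right) \left(410255 - 334183\right) = \left(\left(-144 - 386\right) + \frac{48212 - 250461}{-37436 + 160802}\right) \left(410255 - 334183\right) = \left(-530 - \frac{202249}{123366}\right) 76072 = \left(- \frac{65586229}{123366}\right) 76072 = - \frac{2494637806244}{61683}$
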